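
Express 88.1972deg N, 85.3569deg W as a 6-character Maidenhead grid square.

Shift to the Maidenhead origin (180°W, 90°S): lon 94.6431, lat 178.1972.
Field: 94.6431/20 → 4 → E, 178.1972/10 → 17 → R; chars ER.
Square: 14.6431/2 → 7, 8.1972/1 → 8; chars 78.
Subsquare: 0.6431/0.0833333 → 7 → h, 0.1972/0.0416667 → 4 → e; chars he.

ER78he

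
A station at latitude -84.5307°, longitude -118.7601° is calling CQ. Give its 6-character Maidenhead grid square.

DA05ol

Add 180° to longitude and 90° to latitude: 61.2399, 5.4693.
Field: lon ⌊61.2399/20⌋ = 3 → D; lat ⌊5.4693/10⌋ = 0 → A.
Square: lon ⌊1.2399/2⌋ = 0; lat ⌊5.4693/1⌋ = 5.
Subsquare: lon ⌊1.2399/0.0833333⌋ = 14 → o; lat ⌊0.4693/0.0416667⌋ = 11 → l.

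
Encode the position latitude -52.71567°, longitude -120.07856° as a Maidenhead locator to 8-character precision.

CD97xg08

Offset from 180°W / 90°S: lon 59.92144°, lat 37.28433°.
Field: 59.92144/20 → 2 → C, 37.28433/10 → 3 → D; chars CD.
Square: 19.92144/2 → 9, 7.28433/1 → 7; chars 97.
Subsquare: 1.92144/0.0833333 → 23 → x, 0.28433/0.0416667 → 6 → g; chars xg.
Extended square: 0.00477/0.00833333 → 0, 0.03433/0.00416667 → 8; chars 08.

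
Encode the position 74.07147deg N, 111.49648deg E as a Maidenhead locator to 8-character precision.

OQ54rb97

Offset from 180°W / 90°S: lon 291.49648°, lat 164.07147°.
Field (20°×10°, letters A–R): 291.49648/20 → 14 → O, 164.07147/10 → 16 → Q; chars OQ.
Square (2°×1°, digits 0–9): 11.49648/2 → 5, 4.07147/1 → 4; chars 54.
Subsquare (5′×2.5′, letters a–x): 1.49648/0.0833333 → 17 → r, 0.07147/0.0416667 → 1 → b; chars rb.
Extended square (30″×15″, digits 0–9): 0.07981/0.00833333 → 9, 0.02980/0.00416667 → 7; chars 97.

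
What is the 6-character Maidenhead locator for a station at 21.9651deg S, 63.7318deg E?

MG18ua

Offset from 180°W / 90°S: lon 243.7318°, lat 68.0349°.
Field: lon ⌊243.7318/20⌋ = 12 → M; lat ⌊68.0349/10⌋ = 6 → G.
Square: lon ⌊3.7318/2⌋ = 1; lat ⌊8.0349/1⌋ = 8.
Subsquare: lon ⌊1.7318/0.0833333⌋ = 20 → u; lat ⌊0.0349/0.0416667⌋ = 0 → a.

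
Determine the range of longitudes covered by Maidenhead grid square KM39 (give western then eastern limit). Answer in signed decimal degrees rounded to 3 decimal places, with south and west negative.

Field K=10, M=12: +10·20° lon, +12·10° lat → SW at lon 20°, lat 30°.
Square 3, 9: +3·2° lon, +9·1° lat → SW at lon 26°, lat 39°.
Cell spans 2° lon × 1° lat.
west 26.000, east 28.000.

26.000, 28.000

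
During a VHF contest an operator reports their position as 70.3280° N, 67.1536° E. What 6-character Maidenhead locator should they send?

MQ30nh

Offset from 180°W / 90°S: lon 247.1536°, lat 160.3280°.
Field (20°×10°, letters A–R): lon ⌊247.1536/20⌋ = 12 → M; lat ⌊160.3280/10⌋ = 16 → Q.
Square (2°×1°, digits 0–9): lon ⌊7.1536/2⌋ = 3; lat ⌊0.3280/1⌋ = 0.
Subsquare (5′×2.5′, letters a–x): lon ⌊1.1536/0.0833333⌋ = 13 → n; lat ⌊0.3280/0.0416667⌋ = 7 → h.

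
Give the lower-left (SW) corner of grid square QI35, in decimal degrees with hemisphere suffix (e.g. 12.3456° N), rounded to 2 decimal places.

Field Q=16, I=8: +16·20° lon, +8·10° lat → SW at lon 140°, lat -10°.
Square 3, 5: +3·2° lon, +5·1° lat → SW at lon 146°, lat -5°.
latitude 5.00° S, longitude 146.00° E.

5.00° S, 146.00° E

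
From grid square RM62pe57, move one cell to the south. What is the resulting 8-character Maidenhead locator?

RM62pe56

Latitude extended square 7; −1 → 6.
The longitude characters are unchanged.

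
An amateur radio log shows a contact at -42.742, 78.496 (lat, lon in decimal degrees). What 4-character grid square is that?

ME97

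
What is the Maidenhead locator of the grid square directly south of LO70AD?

Latitude subsquare d = 3; −1 → 2 = c.
The longitude characters are unchanged.

LO70ac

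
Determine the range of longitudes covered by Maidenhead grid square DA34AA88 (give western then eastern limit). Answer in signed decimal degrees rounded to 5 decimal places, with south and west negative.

-113.93333, -113.92500

Field D=3, A=0: +3·20° lon, +0·10° lat → SW at lon -120°, lat -90°.
Square 3, 4: +3·2° lon, +4·1° lat → SW at lon -114°, lat -86°.
Subsquare a=0, a=0: +0·0.0833333° lon, +0·0.0416667° lat → SW at lon -114°, lat -86°.
Extended square 8, 8: +8·0.00833333° lon, +8·0.00416667° lat → SW at lon -113.933°, lat -85.9667°.
Cell spans 0.00833333° lon × 0.00416667° lat.
west -113.93333, east -113.92500.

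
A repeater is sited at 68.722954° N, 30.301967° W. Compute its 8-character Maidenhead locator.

HP48ur33

Add 180° to longitude and 90° to latitude: 149.69803, 158.72295.
Field (20°×10°, letters A–R): 149.69803/20 → 7 → H, 158.72295/10 → 15 → P; chars HP.
Square (2°×1°, digits 0–9): 9.69803/2 → 4, 8.72295/1 → 8; chars 48.
Subsquare (5′×2.5′, letters a–x): 1.69803/0.0833333 → 20 → u, 0.72295/0.0416667 → 17 → r; chars ur.
Extended square (30″×15″, digits 0–9): 0.03137/0.00833333 → 3, 0.01462/0.00416667 → 3; chars 33.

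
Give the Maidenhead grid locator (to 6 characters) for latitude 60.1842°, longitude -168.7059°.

Shift to the Maidenhead origin (180°W, 90°S): lon 11.2941, lat 150.1842.
Field: lon ⌊11.2941/20⌋ = 0 → A; lat ⌊150.1842/10⌋ = 15 → P.
Square: lon ⌊11.2941/2⌋ = 5; lat ⌊0.1842/1⌋ = 0.
Subsquare: lon ⌊1.2941/0.0833333⌋ = 15 → p; lat ⌊0.1842/0.0416667⌋ = 4 → e.

AP50pe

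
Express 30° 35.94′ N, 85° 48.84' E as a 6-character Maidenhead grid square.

NM20vo

Offset from 180°W / 90°S: lon 265.8140°, lat 120.5990°.
Field: lon ⌊265.8140/20⌋ = 13 → N; lat ⌊120.5990/10⌋ = 12 → M.
Square: lon ⌊5.8140/2⌋ = 2; lat ⌊0.5990/1⌋ = 0.
Subsquare: lon ⌊1.8140/0.0833333⌋ = 21 → v; lat ⌊0.5990/0.0416667⌋ = 14 → o.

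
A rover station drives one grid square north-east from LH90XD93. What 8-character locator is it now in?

MH00ad04

Longitude extended square 9; +1 → 10, wraps to 0, carry into subsquare.
Longitude subsquare x = 23; +1 → 24, wraps to 0 = a, carry into square.
Longitude square 9; +1 → 10, wraps to 0, carry into field.
Longitude field L = 11; +1 → 12 = M.
Latitude extended square 3; +1 → 4.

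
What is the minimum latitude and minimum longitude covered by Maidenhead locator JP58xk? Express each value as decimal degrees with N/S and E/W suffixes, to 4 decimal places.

68.4167° N, 11.9167° E

Field J=9, P=15: +9·20° lon, +15·10° lat → SW at lon 0°, lat 60°.
Square 5, 8: +5·2° lon, +8·1° lat → SW at lon 10°, lat 68°.
Subsquare x=23, k=10: +23·0.0833333° lon, +10·0.0416667° lat → SW at lon 11.9167°, lat 68.4167°.
latitude 68.4167° N, longitude 11.9167° E.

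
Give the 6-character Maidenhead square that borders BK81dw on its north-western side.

Longitude subsquare d = 3; −1 → 2 = c.
Latitude subsquare w = 22; +1 → 23 = x.

BK81cx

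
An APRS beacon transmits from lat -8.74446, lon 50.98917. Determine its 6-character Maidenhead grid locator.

LI51lg

Shift to the Maidenhead origin (180°W, 90°S): lon 230.9892, lat 81.2555.
Field: 230.9892/20 → 11 → L, 81.2555/10 → 8 → I; chars LI.
Square: 10.9892/2 → 5, 1.2555/1 → 1; chars 51.
Subsquare: 0.9892/0.0833333 → 11 → l, 0.2555/0.0416667 → 6 → g; chars lg.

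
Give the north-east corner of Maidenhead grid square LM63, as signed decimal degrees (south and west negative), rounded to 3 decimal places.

34.000, 54.000

Field L=11, M=12: +11·20° lon, +12·10° lat → SW at lon 40°, lat 30°.
Square 6, 3: +6·2° lon, +3·1° lat → SW at lon 52°, lat 33°.
Cell spans 2° lon × 1° lat. NE corner is SW corner plus one full cell.
latitude 34.000, longitude 54.000.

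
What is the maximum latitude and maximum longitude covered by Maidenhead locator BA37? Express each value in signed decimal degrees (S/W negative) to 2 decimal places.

-82.00, -152.00

Field B=1, A=0: +1·20° lon, +0·10° lat → SW at lon -160°, lat -90°.
Square 3, 7: +3·2° lon, +7·1° lat → SW at lon -154°, lat -83°.
Cell spans 2° lon × 1° lat. NE corner is SW corner plus one full cell.
latitude -82.00, longitude -152.00.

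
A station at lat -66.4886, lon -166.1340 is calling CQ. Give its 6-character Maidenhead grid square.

AC63wm

Shift to the Maidenhead origin (180°W, 90°S): lon 13.8660, lat 23.5114.
Field: lon ⌊13.8660/20⌋ = 0 → A; lat ⌊23.5114/10⌋ = 2 → C.
Square: lon ⌊13.8660/2⌋ = 6; lat ⌊3.5114/1⌋ = 3.
Subsquare: lon ⌊1.8660/0.0833333⌋ = 22 → w; lat ⌊0.5114/0.0416667⌋ = 12 → m.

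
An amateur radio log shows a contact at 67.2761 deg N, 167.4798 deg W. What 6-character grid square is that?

AP67gg

Offset from 180°W / 90°S: lon 12.5202°, lat 157.2761°.
Field: lon ⌊12.5202/20⌋ = 0 → A; lat ⌊157.2761/10⌋ = 15 → P.
Square: lon ⌊12.5202/2⌋ = 6; lat ⌊7.2761/1⌋ = 7.
Subsquare: lon ⌊0.5202/0.0833333⌋ = 6 → g; lat ⌊0.2761/0.0416667⌋ = 6 → g.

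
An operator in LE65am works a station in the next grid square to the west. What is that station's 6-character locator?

LE55xm

Longitude subsquare a = 0; −1 → -1, wraps to 23 = x, carry into square.
Longitude square 6; −1 → 5.
The latitude characters are unchanged.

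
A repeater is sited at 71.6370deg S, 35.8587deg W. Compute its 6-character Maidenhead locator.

HB28bi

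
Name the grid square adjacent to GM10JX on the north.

GM11ja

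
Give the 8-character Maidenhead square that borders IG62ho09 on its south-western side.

IG62go98

Longitude extended square 0; −1 → -1, wraps to 9, carry into subsquare.
Longitude subsquare h = 7; −1 → 6 = g.
Latitude extended square 9; −1 → 8.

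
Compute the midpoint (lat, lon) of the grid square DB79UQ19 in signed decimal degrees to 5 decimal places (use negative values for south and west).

Field D=3, B=1: +3·20° lon, +1·10° lat → SW at lon -120°, lat -80°.
Square 7, 9: +7·2° lon, +9·1° lat → SW at lon -106°, lat -71°.
Subsquare u=20, q=16: +20·0.0833333° lon, +16·0.0416667° lat → SW at lon -104.333°, lat -70.3333°.
Extended square 1, 9: +1·0.00833333° lon, +9·0.00416667° lat → SW at lon -104.325°, lat -70.2958°.
Cell spans 0.00833333° lon × 0.00416667° lat. Centre is SW corner plus half of each.
latitude -70.29375, longitude -104.32083.

-70.29375, -104.32083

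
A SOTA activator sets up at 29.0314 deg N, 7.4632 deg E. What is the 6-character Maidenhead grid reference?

Add 180° to longitude and 90° to latitude: 187.4632, 119.0314.
Field: lon ⌊187.4632/20⌋ = 9 → J; lat ⌊119.0314/10⌋ = 11 → L.
Square: lon ⌊7.4632/2⌋ = 3; lat ⌊9.0314/1⌋ = 9.
Subsquare: lon ⌊1.4632/0.0833333⌋ = 17 → r; lat ⌊0.0314/0.0416667⌋ = 0 → a.

JL39ra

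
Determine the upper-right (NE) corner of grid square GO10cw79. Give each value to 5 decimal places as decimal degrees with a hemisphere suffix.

50.95833° N, 57.76667° W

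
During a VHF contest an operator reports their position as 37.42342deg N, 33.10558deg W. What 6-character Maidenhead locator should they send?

Shift to the Maidenhead origin (180°W, 90°S): lon 146.8944, lat 127.4234.
Field: lon ⌊146.8944/20⌋ = 7 → H; lat ⌊127.4234/10⌋ = 12 → M.
Square: lon ⌊6.8944/2⌋ = 3; lat ⌊7.4234/1⌋ = 7.
Subsquare: lon ⌊0.8944/0.0833333⌋ = 10 → k; lat ⌊0.4234/0.0416667⌋ = 10 → k.

HM37kk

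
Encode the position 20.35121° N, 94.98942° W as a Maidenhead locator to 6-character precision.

Offset from 180°W / 90°S: lon 85.0106°, lat 110.3512°.
Field: lon ⌊85.0106/20⌋ = 4 → E; lat ⌊110.3512/10⌋ = 11 → L.
Square: lon ⌊5.0106/2⌋ = 2; lat ⌊0.3512/1⌋ = 0.
Subsquare: lon ⌊1.0106/0.0833333⌋ = 12 → m; lat ⌊0.3512/0.0416667⌋ = 8 → i.

EL20mi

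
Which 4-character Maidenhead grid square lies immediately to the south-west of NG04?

MG93

Longitude square 0; −1 → -1, wraps to 9, carry into field.
Longitude field N = 13; −1 → 12 = M.
Latitude square 4; −1 → 3.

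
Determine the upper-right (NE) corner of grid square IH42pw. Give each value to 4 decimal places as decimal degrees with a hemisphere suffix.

Field I=8, H=7: +8·20° lon, +7·10° lat → SW at lon -20°, lat -20°.
Square 4, 2: +4·2° lon, +2·1° lat → SW at lon -12°, lat -18°.
Subsquare p=15, w=22: +15·0.0833333° lon, +22·0.0416667° lat → SW at lon -10.75°, lat -17.0833°.
Cell spans 0.0833333° lon × 0.0416667° lat. NE corner is SW corner plus one full cell.
latitude 17.0417° S, longitude 10.6667° W.

17.0417° S, 10.6667° W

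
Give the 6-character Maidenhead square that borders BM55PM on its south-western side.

BM55ol

Longitude subsquare p = 15; −1 → 14 = o.
Latitude subsquare m = 12; −1 → 11 = l.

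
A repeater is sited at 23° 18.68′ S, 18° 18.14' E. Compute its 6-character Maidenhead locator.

Add 180° to longitude and 90° to latitude: 198.3023, 66.6887.
Field (20°×10°, letters A–R): 198.3023/20 → 9 → J, 66.6887/10 → 6 → G; chars JG.
Square (2°×1°, digits 0–9): 18.3023/2 → 9, 6.6887/1 → 6; chars 96.
Subsquare (5′×2.5′, letters a–x): 0.3023/0.0833333 → 3 → d, 0.6887/0.0416667 → 16 → q; chars dq.

JG96dq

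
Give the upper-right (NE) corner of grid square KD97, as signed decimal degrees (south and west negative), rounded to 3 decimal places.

-52.000, 40.000

Field K=10, D=3: +10·20° lon, +3·10° lat → SW at lon 20°, lat -60°.
Square 9, 7: +9·2° lon, +7·1° lat → SW at lon 38°, lat -53°.
Cell spans 2° lon × 1° lat. NE corner is SW corner plus one full cell.
latitude -52.000, longitude 40.000.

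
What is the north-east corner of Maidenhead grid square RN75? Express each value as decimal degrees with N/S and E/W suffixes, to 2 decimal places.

46.00° N, 176.00° E

Field R=17, N=13: +17·20° lon, +13·10° lat → SW at lon 160°, lat 40°.
Square 7, 5: +7·2° lon, +5·1° lat → SW at lon 174°, lat 45°.
Cell spans 2° lon × 1° lat. NE corner is SW corner plus one full cell.
latitude 46.00° N, longitude 176.00° E.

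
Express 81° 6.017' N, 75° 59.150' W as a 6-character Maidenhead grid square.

Shift to the Maidenhead origin (180°W, 90°S): lon 104.0142, lat 171.1003.
Field: 104.0142/20 → 5 → F, 171.1003/10 → 17 → R; chars FR.
Square: 4.0142/2 → 2, 1.1003/1 → 1; chars 21.
Subsquare: 0.0142/0.0833333 → 0 → a, 0.1003/0.0416667 → 2 → c; chars ac.

FR21ac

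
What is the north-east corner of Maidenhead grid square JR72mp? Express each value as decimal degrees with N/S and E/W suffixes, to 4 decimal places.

82.6667° N, 15.0833° E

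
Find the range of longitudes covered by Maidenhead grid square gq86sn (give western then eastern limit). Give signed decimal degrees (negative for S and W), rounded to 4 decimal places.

-42.5000, -42.4167

Field G=6, Q=16: +6·20° lon, +16·10° lat → SW at lon -60°, lat 70°.
Square 8, 6: +8·2° lon, +6·1° lat → SW at lon -44°, lat 76°.
Subsquare s=18, n=13: +18·0.0833333° lon, +13·0.0416667° lat → SW at lon -42.5°, lat 76.5417°.
Cell spans 0.0833333° lon × 0.0416667° lat.
west -42.5000, east -42.4167.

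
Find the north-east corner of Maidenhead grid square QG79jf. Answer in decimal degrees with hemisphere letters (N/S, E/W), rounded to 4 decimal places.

Field Q=16, G=6: +16·20° lon, +6·10° lat → SW at lon 140°, lat -30°.
Square 7, 9: +7·2° lon, +9·1° lat → SW at lon 154°, lat -21°.
Subsquare j=9, f=5: +9·0.0833333° lon, +5·0.0416667° lat → SW at lon 154.75°, lat -20.7917°.
Cell spans 0.0833333° lon × 0.0416667° lat. NE corner is SW corner plus one full cell.
latitude 20.7500° S, longitude 154.8333° E.

20.7500° S, 154.8333° E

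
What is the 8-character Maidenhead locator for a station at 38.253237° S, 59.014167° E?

LF91mr19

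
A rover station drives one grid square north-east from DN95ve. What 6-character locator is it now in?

DN95wf

Longitude subsquare v = 21; +1 → 22 = w.
Latitude subsquare e = 4; +1 → 5 = f.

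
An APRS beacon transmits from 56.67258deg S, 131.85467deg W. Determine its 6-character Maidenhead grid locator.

CD43bh

Offset from 180°W / 90°S: lon 48.1453°, lat 33.3274°.
Field: lon ⌊48.1453/20⌋ = 2 → C; lat ⌊33.3274/10⌋ = 3 → D.
Square: lon ⌊8.1453/2⌋ = 4; lat ⌊3.3274/1⌋ = 3.
Subsquare: lon ⌊0.1453/0.0833333⌋ = 1 → b; lat ⌊0.3274/0.0416667⌋ = 7 → h.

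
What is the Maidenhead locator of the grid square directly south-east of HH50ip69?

HH50ip78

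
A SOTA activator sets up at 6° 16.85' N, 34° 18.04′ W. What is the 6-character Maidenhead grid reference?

HJ26ug

Add 180° to longitude and 90° to latitude: 145.6993, 96.2808.
Field: lon ⌊145.6993/20⌋ = 7 → H; lat ⌊96.2808/10⌋ = 9 → J.
Square: lon ⌊5.6993/2⌋ = 2; lat ⌊6.2808/1⌋ = 6.
Subsquare: lon ⌊1.6993/0.0833333⌋ = 20 → u; lat ⌊0.2808/0.0416667⌋ = 6 → g.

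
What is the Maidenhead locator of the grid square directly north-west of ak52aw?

AK42xx

Longitude subsquare a = 0; −1 → -1, wraps to 23 = x, carry into square.
Longitude square 5; −1 → 4.
Latitude subsquare w = 22; +1 → 23 = x.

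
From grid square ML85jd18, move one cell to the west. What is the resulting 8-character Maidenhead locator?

ML85jd08

Longitude extended square 1; −1 → 0.
The latitude characters are unchanged.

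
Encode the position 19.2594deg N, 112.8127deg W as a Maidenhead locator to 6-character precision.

DK39og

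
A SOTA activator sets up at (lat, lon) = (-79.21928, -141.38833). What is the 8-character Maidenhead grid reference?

BB90hs37

Offset from 180°W / 90°S: lon 38.61167°, lat 10.78072°.
Field (20°×10°, letters A–R): lon ⌊38.61167/20⌋ = 1 → B; lat ⌊10.78072/10⌋ = 1 → B.
Square (2°×1°, digits 0–9): lon ⌊18.61167/2⌋ = 9; lat ⌊0.78072/1⌋ = 0.
Subsquare (5′×2.5′, letters a–x): lon ⌊0.61167/0.0833333⌋ = 7 → h; lat ⌊0.78072/0.0416667⌋ = 18 → s.
Extended square (30″×15″, digits 0–9): lon ⌊0.02834/0.00833333⌋ = 3; lat ⌊0.03072/0.00416667⌋ = 7.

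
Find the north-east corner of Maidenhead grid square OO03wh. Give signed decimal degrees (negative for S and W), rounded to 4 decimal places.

53.3333, 101.9167

Field O=14, O=14: +14·20° lon, +14·10° lat → SW at lon 100°, lat 50°.
Square 0, 3: +0·2° lon, +3·1° lat → SW at lon 100°, lat 53°.
Subsquare w=22, h=7: +22·0.0833333° lon, +7·0.0416667° lat → SW at lon 101.833°, lat 53.2917°.
Cell spans 0.0833333° lon × 0.0416667° lat. NE corner is SW corner plus one full cell.
latitude 53.3333, longitude 101.9167.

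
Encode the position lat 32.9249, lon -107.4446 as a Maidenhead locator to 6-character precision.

DM62gw

Offset from 180°W / 90°S: lon 72.5554°, lat 122.9249°.
Field (20°×10°, letters A–R): 72.5554/20 → 3 → D, 122.9249/10 → 12 → M; chars DM.
Square (2°×1°, digits 0–9): 12.5554/2 → 6, 2.9249/1 → 2; chars 62.
Subsquare (5′×2.5′, letters a–x): 0.5554/0.0833333 → 6 → g, 0.9249/0.0416667 → 22 → w; chars gw.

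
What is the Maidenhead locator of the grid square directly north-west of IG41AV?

Longitude subsquare a = 0; −1 → -1, wraps to 23 = x, carry into square.
Longitude square 4; −1 → 3.
Latitude subsquare v = 21; +1 → 22 = w.

IG31xw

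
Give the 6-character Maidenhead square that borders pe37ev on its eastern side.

PE37fv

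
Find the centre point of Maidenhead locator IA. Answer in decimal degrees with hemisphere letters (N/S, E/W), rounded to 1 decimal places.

85.0° S, 10.0° W

Field I=8, A=0: +8·20° lon, +0·10° lat → SW at lon -20°, lat -90°.
Cell spans 20° lon × 10° lat. Centre is SW corner plus half of each.
latitude 85.0° S, longitude 10.0° W.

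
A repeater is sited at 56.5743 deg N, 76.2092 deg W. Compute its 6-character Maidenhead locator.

FO16vn

Offset from 180°W / 90°S: lon 103.7908°, lat 146.5743°.
Field: 103.7908/20 → 5 → F, 146.5743/10 → 14 → O; chars FO.
Square: 3.7908/2 → 1, 6.5743/1 → 6; chars 16.
Subsquare: 1.7908/0.0833333 → 21 → v, 0.5743/0.0416667 → 13 → n; chars vn.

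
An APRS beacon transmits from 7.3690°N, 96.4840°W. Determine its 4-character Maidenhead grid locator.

EJ17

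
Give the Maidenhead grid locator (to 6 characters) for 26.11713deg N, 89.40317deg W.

Offset from 180°W / 90°S: lon 90.5968°, lat 116.1171°.
Field (20°×10°, letters A–R): 90.5968/20 → 4 → E, 116.1171/10 → 11 → L; chars EL.
Square (2°×1°, digits 0–9): 10.5968/2 → 5, 6.1171/1 → 6; chars 56.
Subsquare (5′×2.5′, letters a–x): 0.5968/0.0833333 → 7 → h, 0.1171/0.0416667 → 2 → c; chars hc.

EL56hc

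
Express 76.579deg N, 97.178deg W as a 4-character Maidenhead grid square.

Add 180° to longitude and 90° to latitude: 82.82, 166.58.
Field: 82.82/20 → 4 → E, 166.58/10 → 16 → Q; chars EQ.
Square: 2.82/2 → 1, 6.58/1 → 6; chars 16.

EQ16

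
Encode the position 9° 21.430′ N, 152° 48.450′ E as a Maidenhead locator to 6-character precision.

QJ69ji

Offset from 180°W / 90°S: lon 332.8075°, lat 99.3572°.
Field (20°×10°, letters A–R): lon ⌊332.8075/20⌋ = 16 → Q; lat ⌊99.3572/10⌋ = 9 → J.
Square (2°×1°, digits 0–9): lon ⌊12.8075/2⌋ = 6; lat ⌊9.3572/1⌋ = 9.
Subsquare (5′×2.5′, letters a–x): lon ⌊0.8075/0.0833333⌋ = 9 → j; lat ⌊0.3572/0.0416667⌋ = 8 → i.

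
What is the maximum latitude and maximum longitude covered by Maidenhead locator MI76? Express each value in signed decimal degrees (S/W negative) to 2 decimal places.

Field M=12, I=8: +12·20° lon, +8·10° lat → SW at lon 60°, lat -10°.
Square 7, 6: +7·2° lon, +6·1° lat → SW at lon 74°, lat -4°.
Cell spans 2° lon × 1° lat. NE corner is SW corner plus one full cell.
latitude -3.00, longitude 76.00.

-3.00, 76.00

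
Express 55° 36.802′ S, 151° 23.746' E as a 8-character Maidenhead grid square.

QD54qj72

Offset from 180°W / 90°S: lon 331.39577°, lat 34.38663°.
Field (20°×10°, letters A–R): 331.39577/20 → 16 → Q, 34.38663/10 → 3 → D; chars QD.
Square (2°×1°, digits 0–9): 11.39577/2 → 5, 4.38663/1 → 4; chars 54.
Subsquare (5′×2.5′, letters a–x): 1.39577/0.0833333 → 16 → q, 0.38663/0.0416667 → 9 → j; chars qj.
Extended square (30″×15″, digits 0–9): 0.06243/0.00833333 → 7, 0.01163/0.00416667 → 2; chars 72.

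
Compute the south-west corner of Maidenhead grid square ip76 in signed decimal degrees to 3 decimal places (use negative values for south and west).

Field I=8, P=15: +8·20° lon, +15·10° lat → SW at lon -20°, lat 60°.
Square 7, 6: +7·2° lon, +6·1° lat → SW at lon -6°, lat 66°.
latitude 66.000, longitude -6.000.

66.000, -6.000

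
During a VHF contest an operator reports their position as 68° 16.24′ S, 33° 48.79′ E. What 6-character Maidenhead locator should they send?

KC61vr

Add 180° to longitude and 90° to latitude: 213.8132, 21.7293.
Field: lon ⌊213.8132/20⌋ = 10 → K; lat ⌊21.7293/10⌋ = 2 → C.
Square: lon ⌊13.8132/2⌋ = 6; lat ⌊1.7293/1⌋ = 1.
Subsquare: lon ⌊1.8132/0.0833333⌋ = 21 → v; lat ⌊0.7293/0.0416667⌋ = 17 → r.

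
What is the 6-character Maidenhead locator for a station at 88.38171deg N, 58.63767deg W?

Offset from 180°W / 90°S: lon 121.3623°, lat 178.3817°.
Field: lon ⌊121.3623/20⌋ = 6 → G; lat ⌊178.3817/10⌋ = 17 → R.
Square: lon ⌊1.3623/2⌋ = 0; lat ⌊8.3817/1⌋ = 8.
Subsquare: lon ⌊1.3623/0.0833333⌋ = 16 → q; lat ⌊0.3817/0.0416667⌋ = 9 → j.

GR08qj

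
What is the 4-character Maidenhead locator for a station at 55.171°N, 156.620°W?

BO15

Shift to the Maidenhead origin (180°W, 90°S): lon 23.38, lat 145.17.
Field (20°×10°, letters A–R): 23.38/20 → 1 → B, 145.17/10 → 14 → O; chars BO.
Square (2°×1°, digits 0–9): 3.38/2 → 1, 5.17/1 → 5; chars 15.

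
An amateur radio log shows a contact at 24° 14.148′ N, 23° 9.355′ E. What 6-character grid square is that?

Shift to the Maidenhead origin (180°W, 90°S): lon 203.1559, lat 114.2358.
Field: lon ⌊203.1559/20⌋ = 10 → K; lat ⌊114.2358/10⌋ = 11 → L.
Square: lon ⌊3.1559/2⌋ = 1; lat ⌊4.2358/1⌋ = 4.
Subsquare: lon ⌊1.1559/0.0833333⌋ = 13 → n; lat ⌊0.2358/0.0416667⌋ = 5 → f.

KL14nf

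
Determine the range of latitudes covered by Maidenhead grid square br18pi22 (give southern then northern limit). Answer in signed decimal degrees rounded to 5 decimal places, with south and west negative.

88.34167, 88.34583

Field B=1, R=17: +1·20° lon, +17·10° lat → SW at lon -160°, lat 80°.
Square 1, 8: +1·2° lon, +8·1° lat → SW at lon -158°, lat 88°.
Subsquare p=15, i=8: +15·0.0833333° lon, +8·0.0416667° lat → SW at lon -156.75°, lat 88.3333°.
Extended square 2, 2: +2·0.00833333° lon, +2·0.00416667° lat → SW at lon -156.733°, lat 88.3417°.
Cell spans 0.00833333° lon × 0.00416667° lat.
south 88.34167, north 88.34583.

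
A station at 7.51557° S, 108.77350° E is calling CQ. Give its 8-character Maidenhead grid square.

OI42jl26

Offset from 180°W / 90°S: lon 288.77350°, lat 82.48443°.
Field (20°×10°, letters A–R): lon ⌊288.77350/20⌋ = 14 → O; lat ⌊82.48443/10⌋ = 8 → I.
Square (2°×1°, digits 0–9): lon ⌊8.77350/2⌋ = 4; lat ⌊2.48443/1⌋ = 2.
Subsquare (5′×2.5′, letters a–x): lon ⌊0.77350/0.0833333⌋ = 9 → j; lat ⌊0.48443/0.0416667⌋ = 11 → l.
Extended square (30″×15″, digits 0–9): lon ⌊0.02350/0.00833333⌋ = 2; lat ⌊0.02610/0.00416667⌋ = 6.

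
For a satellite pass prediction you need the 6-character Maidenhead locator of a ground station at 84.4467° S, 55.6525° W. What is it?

Offset from 180°W / 90°S: lon 124.3475°, lat 5.5533°.
Field: lon ⌊124.3475/20⌋ = 6 → G; lat ⌊5.5533/10⌋ = 0 → A.
Square: lon ⌊4.3475/2⌋ = 2; lat ⌊5.5533/1⌋ = 5.
Subsquare: lon ⌊0.3475/0.0833333⌋ = 4 → e; lat ⌊0.5533/0.0416667⌋ = 13 → n.

GA25en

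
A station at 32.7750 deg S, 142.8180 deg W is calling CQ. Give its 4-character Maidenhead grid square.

Add 180° to longitude and 90° to latitude: 37.18, 57.23.
Field (20°×10°, letters A–R): lon ⌊37.18/20⌋ = 1 → B; lat ⌊57.23/10⌋ = 5 → F.
Square (2°×1°, digits 0–9): lon ⌊17.18/2⌋ = 8; lat ⌊7.23/1⌋ = 7.

BF87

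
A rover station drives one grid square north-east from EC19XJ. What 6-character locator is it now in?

EC29ak

Longitude subsquare x = 23; +1 → 24, wraps to 0 = a, carry into square.
Longitude square 1; +1 → 2.
Latitude subsquare j = 9; +1 → 10 = k.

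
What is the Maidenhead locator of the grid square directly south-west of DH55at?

Longitude subsquare a = 0; −1 → -1, wraps to 23 = x, carry into square.
Longitude square 5; −1 → 4.
Latitude subsquare t = 19; −1 → 18 = s.

DH45xs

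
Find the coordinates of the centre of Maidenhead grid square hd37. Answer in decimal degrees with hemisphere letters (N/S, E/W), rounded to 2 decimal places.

52.50° S, 33.00° W

Field H=7, D=3: +7·20° lon, +3·10° lat → SW at lon -40°, lat -60°.
Square 3, 7: +3·2° lon, +7·1° lat → SW at lon -34°, lat -53°.
Cell spans 2° lon × 1° lat. Centre is SW corner plus half of each.
latitude 52.50° S, longitude 33.00° W.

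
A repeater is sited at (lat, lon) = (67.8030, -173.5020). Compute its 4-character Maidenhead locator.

Add 180° to longitude and 90° to latitude: 6.50, 157.80.
Field (20°×10°, letters A–R): 6.50/20 → 0 → A, 157.80/10 → 15 → P; chars AP.
Square (2°×1°, digits 0–9): 6.50/2 → 3, 7.80/1 → 7; chars 37.

AP37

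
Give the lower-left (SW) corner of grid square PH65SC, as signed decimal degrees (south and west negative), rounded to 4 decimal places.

-14.9167, 133.5000

Field P=15, H=7: +15·20° lon, +7·10° lat → SW at lon 120°, lat -20°.
Square 6, 5: +6·2° lon, +5·1° lat → SW at lon 132°, lat -15°.
Subsquare s=18, c=2: +18·0.0833333° lon, +2·0.0416667° lat → SW at lon 133.5°, lat -14.9167°.
latitude -14.9167, longitude 133.5000.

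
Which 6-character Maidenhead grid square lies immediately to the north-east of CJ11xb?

Longitude subsquare x = 23; +1 → 24, wraps to 0 = a, carry into square.
Longitude square 1; +1 → 2.
Latitude subsquare b = 1; +1 → 2 = c.

CJ21ac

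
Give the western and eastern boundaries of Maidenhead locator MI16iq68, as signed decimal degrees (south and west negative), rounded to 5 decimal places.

Field M=12, I=8: +12·20° lon, +8·10° lat → SW at lon 60°, lat -10°.
Square 1, 6: +1·2° lon, +6·1° lat → SW at lon 62°, lat -4°.
Subsquare i=8, q=16: +8·0.0833333° lon, +16·0.0416667° lat → SW at lon 62.6667°, lat -3.33333°.
Extended square 6, 8: +6·0.00833333° lon, +8·0.00416667° lat → SW at lon 62.7167°, lat -3.3°.
Cell spans 0.00833333° lon × 0.00416667° lat.
west 62.71667, east 62.72500.

62.71667, 62.72500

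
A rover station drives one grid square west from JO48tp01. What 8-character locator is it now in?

JO48sp91

Longitude extended square 0; −1 → -1, wraps to 9, carry into subsquare.
Longitude subsquare t = 19; −1 → 18 = s.
The latitude characters are unchanged.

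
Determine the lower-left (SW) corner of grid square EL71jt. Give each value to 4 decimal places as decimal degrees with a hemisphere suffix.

21.7917° N, 85.2500° W

Field E=4, L=11: +4·20° lon, +11·10° lat → SW at lon -100°, lat 20°.
Square 7, 1: +7·2° lon, +1·1° lat → SW at lon -86°, lat 21°.
Subsquare j=9, t=19: +9·0.0833333° lon, +19·0.0416667° lat → SW at lon -85.25°, lat 21.7917°.
latitude 21.7917° N, longitude 85.2500° W.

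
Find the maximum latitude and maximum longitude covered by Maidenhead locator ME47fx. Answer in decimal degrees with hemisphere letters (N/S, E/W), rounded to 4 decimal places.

42.0000° S, 68.5000° E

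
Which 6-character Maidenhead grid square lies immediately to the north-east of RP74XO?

Longitude subsquare x = 23; +1 → 24, wraps to 0 = a, carry into square.
Longitude square 7; +1 → 8.
Latitude subsquare o = 14; +1 → 15 = p.

RP84ap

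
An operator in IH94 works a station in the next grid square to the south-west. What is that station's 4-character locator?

Longitude square 9; −1 → 8.
Latitude square 4; −1 → 3.

IH83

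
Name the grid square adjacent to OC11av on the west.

OC01xv

Longitude subsquare a = 0; −1 → -1, wraps to 23 = x, carry into square.
Longitude square 1; −1 → 0.
The latitude characters are unchanged.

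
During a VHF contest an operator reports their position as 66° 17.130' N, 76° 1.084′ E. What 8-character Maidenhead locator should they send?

MP86ag28

Shift to the Maidenhead origin (180°W, 90°S): lon 256.01807, lat 156.28550.
Field: 256.01807/20 → 12 → M, 156.28550/10 → 15 → P; chars MP.
Square: 16.01807/2 → 8, 6.28550/1 → 6; chars 86.
Subsquare: 0.01807/0.0833333 → 0 → a, 0.28550/0.0416667 → 6 → g; chars ag.
Extended square: 0.01807/0.00833333 → 2, 0.03550/0.00416667 → 8; chars 28.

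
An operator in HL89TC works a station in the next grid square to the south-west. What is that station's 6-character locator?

HL89sb

Longitude subsquare t = 19; −1 → 18 = s.
Latitude subsquare c = 2; −1 → 1 = b.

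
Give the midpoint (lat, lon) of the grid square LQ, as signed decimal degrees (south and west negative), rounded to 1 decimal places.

Field L=11, Q=16: +11·20° lon, +16·10° lat → SW at lon 40°, lat 70°.
Cell spans 20° lon × 10° lat. Centre is SW corner plus half of each.
latitude 75.0, longitude 50.0.

75.0, 50.0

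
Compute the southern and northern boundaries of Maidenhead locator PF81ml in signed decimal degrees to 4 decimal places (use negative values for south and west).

-38.5417, -38.5000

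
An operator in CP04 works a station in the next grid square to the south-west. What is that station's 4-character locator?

Longitude square 0; −1 → -1, wraps to 9, carry into field.
Longitude field C = 2; −1 → 1 = B.
Latitude square 4; −1 → 3.

BP93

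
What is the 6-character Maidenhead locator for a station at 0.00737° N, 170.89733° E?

Add 180° to longitude and 90° to latitude: 350.8973, 90.0074.
Field: lon ⌊350.8973/20⌋ = 17 → R; lat ⌊90.0074/10⌋ = 9 → J.
Square: lon ⌊10.8973/2⌋ = 5; lat ⌊0.0074/1⌋ = 0.
Subsquare: lon ⌊0.8973/0.0833333⌋ = 10 → k; lat ⌊0.0074/0.0416667⌋ = 0 → a.

RJ50ka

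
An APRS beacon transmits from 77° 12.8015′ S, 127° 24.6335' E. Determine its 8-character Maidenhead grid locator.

PB32qs98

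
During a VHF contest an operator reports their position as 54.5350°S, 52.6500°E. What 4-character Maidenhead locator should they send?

Offset from 180°W / 90°S: lon 232.65°, lat 35.47°.
Field (20°×10°, letters A–R): lon ⌊232.65/20⌋ = 11 → L; lat ⌊35.47/10⌋ = 3 → D.
Square (2°×1°, digits 0–9): lon ⌊12.65/2⌋ = 6; lat ⌊5.47/1⌋ = 5.

LD65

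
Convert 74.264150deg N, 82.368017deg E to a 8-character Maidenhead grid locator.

Add 180° to longitude and 90° to latitude: 262.36802, 164.26415.
Field (20°×10°, letters A–R): 262.36802/20 → 13 → N, 164.26415/10 → 16 → Q; chars NQ.
Square (2°×1°, digits 0–9): 2.36802/2 → 1, 4.26415/1 → 4; chars 14.
Subsquare (5′×2.5′, letters a–x): 0.36802/0.0833333 → 4 → e, 0.26415/0.0416667 → 6 → g; chars eg.
Extended square (30″×15″, digits 0–9): 0.03468/0.00833333 → 4, 0.01415/0.00416667 → 3; chars 43.

NQ14eg43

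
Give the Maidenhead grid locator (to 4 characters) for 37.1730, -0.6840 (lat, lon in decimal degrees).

IM97

Add 180° to longitude and 90° to latitude: 179.32, 127.17.
Field: 179.32/20 → 8 → I, 127.17/10 → 12 → M; chars IM.
Square: 19.32/2 → 9, 7.17/1 → 7; chars 97.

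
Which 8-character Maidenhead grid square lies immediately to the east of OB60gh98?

OB60hh08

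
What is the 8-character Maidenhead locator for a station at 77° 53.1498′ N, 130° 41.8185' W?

CQ47pv62

Add 180° to longitude and 90° to latitude: 49.30302, 167.88583.
Field: lon ⌊49.30302/20⌋ = 2 → C; lat ⌊167.88583/10⌋ = 16 → Q.
Square: lon ⌊9.30302/2⌋ = 4; lat ⌊7.88583/1⌋ = 7.
Subsquare: lon ⌊1.30302/0.0833333⌋ = 15 → p; lat ⌊0.88583/0.0416667⌋ = 21 → v.
Extended square: lon ⌊0.05302/0.00833333⌋ = 6; lat ⌊0.01083/0.00416667⌋ = 2.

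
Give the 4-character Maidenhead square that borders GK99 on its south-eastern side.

HK08

Longitude square 9; +1 → 10, wraps to 0, carry into field.
Longitude field G = 6; +1 → 7 = H.
Latitude square 9; −1 → 8.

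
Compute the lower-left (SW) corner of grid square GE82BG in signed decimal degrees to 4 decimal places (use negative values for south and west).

Field G=6, E=4: +6·20° lon, +4·10° lat → SW at lon -60°, lat -50°.
Square 8, 2: +8·2° lon, +2·1° lat → SW at lon -44°, lat -48°.
Subsquare b=1, g=6: +1·0.0833333° lon, +6·0.0416667° lat → SW at lon -43.9167°, lat -47.75°.
latitude -47.7500, longitude -43.9167.

-47.7500, -43.9167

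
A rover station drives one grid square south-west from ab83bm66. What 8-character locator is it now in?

Longitude extended square 6; −1 → 5.
Latitude extended square 6; −1 → 5.

AB83bm55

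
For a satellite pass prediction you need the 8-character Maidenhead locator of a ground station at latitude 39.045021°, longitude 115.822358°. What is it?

OM79vb80

Offset from 180°W / 90°S: lon 295.82236°, lat 129.04502°.
Field (20°×10°, letters A–R): lon ⌊295.82236/20⌋ = 14 → O; lat ⌊129.04502/10⌋ = 12 → M.
Square (2°×1°, digits 0–9): lon ⌊15.82236/2⌋ = 7; lat ⌊9.04502/1⌋ = 9.
Subsquare (5′×2.5′, letters a–x): lon ⌊1.82236/0.0833333⌋ = 21 → v; lat ⌊0.04502/0.0416667⌋ = 1 → b.
Extended square (30″×15″, digits 0–9): lon ⌊0.07236/0.00833333⌋ = 8; lat ⌊0.00335/0.00416667⌋ = 0.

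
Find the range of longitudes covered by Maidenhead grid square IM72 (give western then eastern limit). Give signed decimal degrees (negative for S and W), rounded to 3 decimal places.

-6.000, -4.000

Field I=8, M=12: +8·20° lon, +12·10° lat → SW at lon -20°, lat 30°.
Square 7, 2: +7·2° lon, +2·1° lat → SW at lon -6°, lat 32°.
Cell spans 2° lon × 1° lat.
west -6.000, east -4.000.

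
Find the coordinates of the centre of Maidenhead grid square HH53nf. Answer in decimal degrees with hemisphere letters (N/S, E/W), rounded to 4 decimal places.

Field H=7, H=7: +7·20° lon, +7·10° lat → SW at lon -40°, lat -20°.
Square 5, 3: +5·2° lon, +3·1° lat → SW at lon -30°, lat -17°.
Subsquare n=13, f=5: +13·0.0833333° lon, +5·0.0416667° lat → SW at lon -28.9167°, lat -16.7917°.
Cell spans 0.0833333° lon × 0.0416667° lat. Centre is SW corner plus half of each.
latitude 16.7708° S, longitude 28.8750° W.

16.7708° S, 28.8750° W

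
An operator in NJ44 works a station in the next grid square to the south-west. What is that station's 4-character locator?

Longitude square 4; −1 → 3.
Latitude square 4; −1 → 3.

NJ33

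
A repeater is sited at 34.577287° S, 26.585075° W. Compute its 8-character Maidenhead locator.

HF65qk91

Shift to the Maidenhead origin (180°W, 90°S): lon 153.41493, lat 55.42271.
Field (20°×10°, letters A–R): lon ⌊153.41493/20⌋ = 7 → H; lat ⌊55.42271/10⌋ = 5 → F.
Square (2°×1°, digits 0–9): lon ⌊13.41493/2⌋ = 6; lat ⌊5.42271/1⌋ = 5.
Subsquare (5′×2.5′, letters a–x): lon ⌊1.41493/0.0833333⌋ = 16 → q; lat ⌊0.42271/0.0416667⌋ = 10 → k.
Extended square (30″×15″, digits 0–9): lon ⌊0.08159/0.00833333⌋ = 9; lat ⌊0.00605/0.00416667⌋ = 1.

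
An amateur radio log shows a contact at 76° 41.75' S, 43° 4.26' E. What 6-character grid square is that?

Add 180° to longitude and 90° to latitude: 223.0710, 13.3042.
Field: lon ⌊223.0710/20⌋ = 11 → L; lat ⌊13.3042/10⌋ = 1 → B.
Square: lon ⌊3.0710/2⌋ = 1; lat ⌊3.3042/1⌋ = 3.
Subsquare: lon ⌊1.0710/0.0833333⌋ = 12 → m; lat ⌊0.3042/0.0416667⌋ = 7 → h.

LB13mh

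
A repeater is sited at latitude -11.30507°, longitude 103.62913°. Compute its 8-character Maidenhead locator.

OH18tq56

Shift to the Maidenhead origin (180°W, 90°S): lon 283.62913, lat 78.69493.
Field: 283.62913/20 → 14 → O, 78.69493/10 → 7 → H; chars OH.
Square: 3.62913/2 → 1, 8.69493/1 → 8; chars 18.
Subsquare: 1.62913/0.0833333 → 19 → t, 0.69493/0.0416667 → 16 → q; chars tq.
Extended square: 0.04580/0.00833333 → 5, 0.02826/0.00416667 → 6; chars 56.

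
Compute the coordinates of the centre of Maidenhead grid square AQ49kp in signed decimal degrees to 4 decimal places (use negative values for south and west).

79.6458, -171.1250

Field A=0, Q=16: +0·20° lon, +16·10° lat → SW at lon -180°, lat 70°.
Square 4, 9: +4·2° lon, +9·1° lat → SW at lon -172°, lat 79°.
Subsquare k=10, p=15: +10·0.0833333° lon, +15·0.0416667° lat → SW at lon -171.167°, lat 79.625°.
Cell spans 0.0833333° lon × 0.0416667° lat. Centre is SW corner plus half of each.
latitude 79.6458, longitude -171.1250.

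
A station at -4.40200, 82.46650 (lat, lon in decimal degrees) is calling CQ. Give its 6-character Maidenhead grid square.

Offset from 180°W / 90°S: lon 262.4665°, lat 85.5980°.
Field (20°×10°, letters A–R): 262.4665/20 → 13 → N, 85.5980/10 → 8 → I; chars NI.
Square (2°×1°, digits 0–9): 2.4665/2 → 1, 5.5980/1 → 5; chars 15.
Subsquare (5′×2.5′, letters a–x): 0.4665/0.0833333 → 5 → f, 0.5980/0.0416667 → 14 → o; chars fo.

NI15fo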